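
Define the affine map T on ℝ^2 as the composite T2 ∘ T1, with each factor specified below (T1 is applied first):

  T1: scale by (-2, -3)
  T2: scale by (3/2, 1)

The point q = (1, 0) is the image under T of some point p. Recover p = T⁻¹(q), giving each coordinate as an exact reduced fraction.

p = (-1/3, 0)

T1 = [-2 0 0; 0 -3 0; 0 0 1]
T2·T1 = [-3 0 0; 0 -3 0; 0 0 1]
det M = 9; M⁻¹ = [-1/3 0 0; 0 -1/3 0; 0 0 1]
M⁻¹ · (1, 0)ᵀ = (-1/3, 0)ᵀ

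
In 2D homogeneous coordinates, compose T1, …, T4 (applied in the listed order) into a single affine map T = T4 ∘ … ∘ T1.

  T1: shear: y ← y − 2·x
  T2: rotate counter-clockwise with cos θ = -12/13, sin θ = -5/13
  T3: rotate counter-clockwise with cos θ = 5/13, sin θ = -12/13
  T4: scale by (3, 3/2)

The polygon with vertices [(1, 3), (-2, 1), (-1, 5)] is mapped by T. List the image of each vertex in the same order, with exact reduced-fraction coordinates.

image vertices: (-717/169, -3/338), (-1065/169, -1257/169), (-2139/169, -2877/338)

T1 shear: y ← y − 2·x: (1, 3) → (1, 1); (-2, 1) → (-2, 5); (-1, 5) → (-1, 7)
T2 rotate counter-clockwise with cos θ = -12/13, sin θ = -5/13: (1, 1) → (-7/13, -17/13); (-2, 5) → (49/13, -50/13); (-1, 7) → (47/13, -79/13)
T3 rotate counter-clockwise with cos θ = 5/13, sin θ = -12/13: (-7/13, -17/13) → (-239/169, -1/169); (49/13, -50/13) → (-355/169, -838/169); (47/13, -79/13) → (-713/169, -959/169)
T4 scale by (3, 3/2): (-239/169, -1/169) → (-717/169, -3/338); (-355/169, -838/169) → (-1065/169, -1257/169); (-713/169, -959/169) → (-2139/169, -2877/338)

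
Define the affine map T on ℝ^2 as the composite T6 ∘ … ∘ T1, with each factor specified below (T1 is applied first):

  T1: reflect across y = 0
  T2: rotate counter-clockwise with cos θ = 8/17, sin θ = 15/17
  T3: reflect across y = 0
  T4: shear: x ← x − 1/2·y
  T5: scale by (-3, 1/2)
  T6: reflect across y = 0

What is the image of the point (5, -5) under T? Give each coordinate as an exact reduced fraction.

T(p) = (-135/34, 115/34)

T1 reflect across y = 0: (5, -5) → (5, 5)
T2 rotate counter-clockwise with cos θ = 8/17, sin θ = 15/17: (5, 5) → (-35/17, 115/17)
T3 reflect across y = 0: (-35/17, 115/17) → (-35/17, -115/17)
T4 shear: x ← x − 1/2·y: (-35/17, -115/17) → (45/34, -115/17)
T5 scale by (-3, 1/2): (45/34, -115/17) → (-135/34, -115/34)
T6 reflect across y = 0: (-135/34, -115/34) → (-135/34, 115/34)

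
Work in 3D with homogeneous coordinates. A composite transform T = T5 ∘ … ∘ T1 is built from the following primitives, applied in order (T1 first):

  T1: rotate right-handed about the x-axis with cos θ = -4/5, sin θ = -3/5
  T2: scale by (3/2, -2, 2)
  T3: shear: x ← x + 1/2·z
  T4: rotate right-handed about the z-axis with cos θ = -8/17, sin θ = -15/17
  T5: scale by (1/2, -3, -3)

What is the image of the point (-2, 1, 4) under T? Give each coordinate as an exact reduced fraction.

T1 rotate right-handed about the x-axis with cos θ = -4/5, sin θ = -3/5: (-2, 1, 4) → (-2, 8/5, -19/5)
T2 scale by (3/2, -2, 2): (-2, 8/5, -19/5) → (-3, -16/5, -38/5)
T3 shear: x ← x + 1/2·z: (-3, -16/5, -38/5) → (-34/5, -16/5, -38/5)
T4 rotate right-handed about the z-axis with cos θ = -8/17, sin θ = -15/17: (-34/5, -16/5, -38/5) → (32/85, 638/85, -38/5)
T5 scale by (1/2, -3, -3): (32/85, 638/85, -38/5) → (16/85, -1914/85, 114/5)

T(p) = (16/85, -1914/85, 114/5)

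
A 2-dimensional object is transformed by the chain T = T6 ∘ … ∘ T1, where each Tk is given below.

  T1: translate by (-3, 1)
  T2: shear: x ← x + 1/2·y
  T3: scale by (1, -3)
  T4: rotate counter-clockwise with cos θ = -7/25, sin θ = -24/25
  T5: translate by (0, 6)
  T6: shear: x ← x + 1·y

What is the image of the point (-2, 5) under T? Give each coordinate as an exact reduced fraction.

T1 translate by (-3, 1): (-2, 5) → (-5, 6)
T2 shear: x ← x + 1/2·y: (-5, 6) → (-2, 6)
T3 scale by (1, -3): (-2, 6) → (-2, -18)
T4 rotate counter-clockwise with cos θ = -7/25, sin θ = -24/25: (-2, -18) → (-418/25, 174/25)
T5 translate by (0, 6): (-418/25, 174/25) → (-418/25, 324/25)
T6 shear: x ← x + 1·y: (-418/25, 324/25) → (-94/25, 324/25)

T(p) = (-94/25, 324/25)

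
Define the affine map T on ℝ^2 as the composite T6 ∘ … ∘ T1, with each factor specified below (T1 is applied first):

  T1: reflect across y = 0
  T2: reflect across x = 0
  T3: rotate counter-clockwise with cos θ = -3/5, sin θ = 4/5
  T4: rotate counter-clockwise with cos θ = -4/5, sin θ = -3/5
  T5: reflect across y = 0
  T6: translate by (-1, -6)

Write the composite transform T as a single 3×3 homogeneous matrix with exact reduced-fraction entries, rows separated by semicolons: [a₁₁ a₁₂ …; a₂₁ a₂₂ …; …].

T = [-24/25 -7/25 -1; -7/25 24/25 -6; 0 0 1]

T1 = [1 0 0; 0 -1 0; 0 0 1]
T2·T1 = [-1 0 0; 0 -1 0; 0 0 1]
T3·…·T1 = [3/5 4/5 0; -4/5 3/5 0; 0 0 1]
T4·…·T1 = [-24/25 -7/25 0; 7/25 -24/25 0; 0 0 1]
T5·…·T1 = [-24/25 -7/25 0; -7/25 24/25 0; 0 0 1]
T6·…·T1 = [-24/25 -7/25 -1; -7/25 24/25 -6; 0 0 1]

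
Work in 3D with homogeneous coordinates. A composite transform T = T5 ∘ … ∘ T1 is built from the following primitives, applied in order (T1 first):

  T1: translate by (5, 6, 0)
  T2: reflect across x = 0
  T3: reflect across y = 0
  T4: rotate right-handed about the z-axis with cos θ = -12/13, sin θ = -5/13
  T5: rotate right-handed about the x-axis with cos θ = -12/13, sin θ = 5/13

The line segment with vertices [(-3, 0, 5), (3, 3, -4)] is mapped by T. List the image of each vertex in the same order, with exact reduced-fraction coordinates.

image vertices: (-6/13, -1309/169, -370/169), (51/13, -1516/169, 1364/169)

T1 translate by (5, 6, 0): (-3, 0, 5) → (2, 6, 5); (3, 3, -4) → (8, 9, -4)
T2 reflect across x = 0: (2, 6, 5) → (-2, 6, 5); (8, 9, -4) → (-8, 9, -4)
T3 reflect across y = 0: (-2, 6, 5) → (-2, -6, 5); (-8, 9, -4) → (-8, -9, -4)
T4 rotate right-handed about the z-axis with cos θ = -12/13, sin θ = -5/13: (-2, -6, 5) → (-6/13, 82/13, 5); (-8, -9, -4) → (51/13, 148/13, -4)
T5 rotate right-handed about the x-axis with cos θ = -12/13, sin θ = 5/13: (-6/13, 82/13, 5) → (-6/13, -1309/169, -370/169); (51/13, 148/13, -4) → (51/13, -1516/169, 1364/169)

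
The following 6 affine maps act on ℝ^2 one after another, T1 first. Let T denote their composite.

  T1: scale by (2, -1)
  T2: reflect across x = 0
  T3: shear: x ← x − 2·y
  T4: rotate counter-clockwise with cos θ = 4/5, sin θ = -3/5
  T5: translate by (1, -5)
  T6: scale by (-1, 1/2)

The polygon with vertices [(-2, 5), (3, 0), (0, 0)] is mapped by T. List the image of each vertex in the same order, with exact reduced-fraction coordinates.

image vertices: (-46/5, -87/10), (19/5, -7/10), (-1, -5/2)

T1 scale by (2, -1): (-2, 5) → (-4, -5); (3, 0) → (6, 0); (0, 0) → (0, 0)
T2 reflect across x = 0: (-4, -5) → (4, -5); (6, 0) → (-6, 0); (0, 0) → (0, 0)
T3 shear: x ← x − 2·y: (4, -5) → (14, -5); (-6, 0) → (-6, 0); (0, 0) → (0, 0)
T4 rotate counter-clockwise with cos θ = 4/5, sin θ = -3/5: (14, -5) → (41/5, -62/5); (-6, 0) → (-24/5, 18/5); (0, 0) → (0, 0)
T5 translate by (1, -5): (41/5, -62/5) → (46/5, -87/5); (-24/5, 18/5) → (-19/5, -7/5); (0, 0) → (1, -5)
T6 scale by (-1, 1/2): (46/5, -87/5) → (-46/5, -87/10); (-19/5, -7/5) → (19/5, -7/10); (1, -5) → (-1, -5/2)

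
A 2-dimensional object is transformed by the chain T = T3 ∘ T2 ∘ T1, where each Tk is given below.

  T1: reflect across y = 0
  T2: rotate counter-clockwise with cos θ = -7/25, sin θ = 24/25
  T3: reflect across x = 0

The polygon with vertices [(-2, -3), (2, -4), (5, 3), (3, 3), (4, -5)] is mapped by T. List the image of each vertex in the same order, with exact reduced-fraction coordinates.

T1 reflect across y = 0: (-2, -3) → (-2, 3); (2, -4) → (2, 4); (5, 3) → (5, -3); (3, 3) → (3, -3); (4, -5) → (4, 5)
T2 rotate counter-clockwise with cos θ = -7/25, sin θ = 24/25: (-2, 3) → (-58/25, -69/25); (2, 4) → (-22/5, 4/5); (5, -3) → (37/25, 141/25); (3, -3) → (51/25, 93/25); (4, 5) → (-148/25, 61/25)
T3 reflect across x = 0: (-58/25, -69/25) → (58/25, -69/25); (-22/5, 4/5) → (22/5, 4/5); (37/25, 141/25) → (-37/25, 141/25); (51/25, 93/25) → (-51/25, 93/25); (-148/25, 61/25) → (148/25, 61/25)

image vertices: (58/25, -69/25), (22/5, 4/5), (-37/25, 141/25), (-51/25, 93/25), (148/25, 61/25)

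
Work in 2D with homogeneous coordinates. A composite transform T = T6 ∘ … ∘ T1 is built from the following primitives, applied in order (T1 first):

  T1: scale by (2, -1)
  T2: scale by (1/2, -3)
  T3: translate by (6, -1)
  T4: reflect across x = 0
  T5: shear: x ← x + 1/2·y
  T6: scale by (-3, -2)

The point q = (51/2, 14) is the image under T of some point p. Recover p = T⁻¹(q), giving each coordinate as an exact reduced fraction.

p = (-1, -2)

T1 = [2 0 0; 0 -1 0; 0 0 1]
T2·T1 = [1 0 0; 0 3 0; 0 0 1]
T3·…·T1 = [1 0 6; 0 3 -1; 0 0 1]
T4·…·T1 = [-1 0 -6; 0 3 -1; 0 0 1]
T5·…·T1 = [-1 3/2 -13/2; 0 3 -1; 0 0 1]
T6·…·T1 = [3 -9/2 39/2; 0 -6 2; 0 0 1]
det M = -18; M⁻¹ = [1/3 -1/4 -6; 0 -1/6 1/3; 0 0 1]
M⁻¹ · (51/2, 14)ᵀ = (-1, -2)ᵀ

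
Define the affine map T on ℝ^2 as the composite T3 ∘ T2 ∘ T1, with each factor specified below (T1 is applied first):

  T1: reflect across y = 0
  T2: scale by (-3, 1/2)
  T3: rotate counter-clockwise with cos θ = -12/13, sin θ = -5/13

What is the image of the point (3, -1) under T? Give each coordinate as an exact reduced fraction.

T1 reflect across y = 0: (3, -1) → (3, 1)
T2 scale by (-3, 1/2): (3, 1) → (-9, 1/2)
T3 rotate counter-clockwise with cos θ = -12/13, sin θ = -5/13: (-9, 1/2) → (17/2, 3)

T(p) = (17/2, 3)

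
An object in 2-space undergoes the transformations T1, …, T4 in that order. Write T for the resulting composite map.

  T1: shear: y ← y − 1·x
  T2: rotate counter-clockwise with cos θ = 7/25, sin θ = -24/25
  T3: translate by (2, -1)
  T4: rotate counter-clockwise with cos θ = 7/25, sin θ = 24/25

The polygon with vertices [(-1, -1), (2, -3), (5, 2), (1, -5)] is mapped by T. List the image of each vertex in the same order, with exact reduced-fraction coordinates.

image vertices: (13/25, 41/25), (88/25, -84/25), (163/25, -34/25), (63/25, -109/25)

T1 shear: y ← y − 1·x: (-1, -1) → (-1, 0); (2, -3) → (2, -5); (5, 2) → (5, -3); (1, -5) → (1, -6)
T2 rotate counter-clockwise with cos θ = 7/25, sin θ = -24/25: (-1, 0) → (-7/25, 24/25); (2, -5) → (-106/25, -83/25); (5, -3) → (-37/25, -141/25); (1, -6) → (-137/25, -66/25)
T3 translate by (2, -1): (-7/25, 24/25) → (43/25, -1/25); (-106/25, -83/25) → (-56/25, -108/25); (-37/25, -141/25) → (13/25, -166/25); (-137/25, -66/25) → (-87/25, -91/25)
T4 rotate counter-clockwise with cos θ = 7/25, sin θ = 24/25: (43/25, -1/25) → (13/25, 41/25); (-56/25, -108/25) → (88/25, -84/25); (13/25, -166/25) → (163/25, -34/25); (-87/25, -91/25) → (63/25, -109/25)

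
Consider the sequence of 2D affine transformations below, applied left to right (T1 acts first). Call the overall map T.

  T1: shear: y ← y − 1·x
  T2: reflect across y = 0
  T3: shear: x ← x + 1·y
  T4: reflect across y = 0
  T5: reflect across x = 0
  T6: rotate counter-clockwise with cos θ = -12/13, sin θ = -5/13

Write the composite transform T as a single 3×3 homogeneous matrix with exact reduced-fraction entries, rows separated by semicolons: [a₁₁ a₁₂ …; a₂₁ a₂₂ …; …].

T1 = [1 0 0; -1 1 0; 0 0 1]
T2·T1 = [1 0 0; 1 -1 0; 0 0 1]
T3·…·T1 = [2 -1 0; 1 -1 0; 0 0 1]
T4·…·T1 = [2 -1 0; -1 1 0; 0 0 1]
T5·…·T1 = [-2 1 0; -1 1 0; 0 0 1]
T6·…·T1 = [19/13 -7/13 0; 22/13 -17/13 0; 0 0 1]

T = [19/13 -7/13 0; 22/13 -17/13 0; 0 0 1]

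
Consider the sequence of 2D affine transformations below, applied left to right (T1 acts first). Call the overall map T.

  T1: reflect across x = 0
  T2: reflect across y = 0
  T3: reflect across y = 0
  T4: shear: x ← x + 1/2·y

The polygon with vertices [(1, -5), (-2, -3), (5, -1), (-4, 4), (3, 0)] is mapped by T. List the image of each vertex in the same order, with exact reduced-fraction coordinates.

image vertices: (-7/2, -5), (1/2, -3), (-11/2, -1), (6, 4), (-3, 0)

T1 reflect across x = 0: (1, -5) → (-1, -5); (-2, -3) → (2, -3); (5, -1) → (-5, -1); (-4, 4) → (4, 4); (3, 0) → (-3, 0)
T2 reflect across y = 0: (-1, -5) → (-1, 5); (2, -3) → (2, 3); (-5, -1) → (-5, 1); (4, 4) → (4, -4); (-3, 0) → (-3, 0)
T3 reflect across y = 0: (-1, 5) → (-1, -5); (2, 3) → (2, -3); (-5, 1) → (-5, -1); (4, -4) → (4, 4); (-3, 0) → (-3, 0)
T4 shear: x ← x + 1/2·y: (-1, -5) → (-7/2, -5); (2, -3) → (1/2, -3); (-5, -1) → (-11/2, -1); (4, 4) → (6, 4); (-3, 0) → (-3, 0)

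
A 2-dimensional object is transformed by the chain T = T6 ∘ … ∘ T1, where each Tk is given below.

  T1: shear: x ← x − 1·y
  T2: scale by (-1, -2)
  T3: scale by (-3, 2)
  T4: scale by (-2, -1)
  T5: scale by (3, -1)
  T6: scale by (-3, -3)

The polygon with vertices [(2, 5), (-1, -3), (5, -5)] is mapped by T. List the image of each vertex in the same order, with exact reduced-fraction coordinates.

image vertices: (-162, 60), (108, -36), (540, -60)

T1 shear: x ← x − 1·y: (2, 5) → (-3, 5); (-1, -3) → (2, -3); (5, -5) → (10, -5)
T2 scale by (-1, -2): (-3, 5) → (3, -10); (2, -3) → (-2, 6); (10, -5) → (-10, 10)
T3 scale by (-3, 2): (3, -10) → (-9, -20); (-2, 6) → (6, 12); (-10, 10) → (30, 20)
T4 scale by (-2, -1): (-9, -20) → (18, 20); (6, 12) → (-12, -12); (30, 20) → (-60, -20)
T5 scale by (3, -1): (18, 20) → (54, -20); (-12, -12) → (-36, 12); (-60, -20) → (-180, 20)
T6 scale by (-3, -3): (54, -20) → (-162, 60); (-36, 12) → (108, -36); (-180, 20) → (540, -60)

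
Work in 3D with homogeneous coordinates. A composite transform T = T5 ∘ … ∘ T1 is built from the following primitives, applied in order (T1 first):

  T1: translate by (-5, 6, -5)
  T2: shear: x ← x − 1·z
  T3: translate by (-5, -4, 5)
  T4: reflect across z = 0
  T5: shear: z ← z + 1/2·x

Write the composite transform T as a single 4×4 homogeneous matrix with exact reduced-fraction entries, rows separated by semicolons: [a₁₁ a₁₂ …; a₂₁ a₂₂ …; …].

T = [1 0 -1 -5; 0 1 0 2; 1/2 0 -3/2 -5/2; 0 0 0 1]

T1 = [1 0 0 -5; 0 1 0 6; 0 0 1 -5; 0 0 0 1]
T2·T1 = [1 0 -1 0; 0 1 0 6; 0 0 1 -5; 0 0 0 1]
T3·…·T1 = [1 0 -1 -5; 0 1 0 2; 0 0 1 0; 0 0 0 1]
T4·…·T1 = [1 0 -1 -5; 0 1 0 2; 0 0 -1 0; 0 0 0 1]
T5·…·T1 = [1 0 -1 -5; 0 1 0 2; 1/2 0 -3/2 -5/2; 0 0 0 1]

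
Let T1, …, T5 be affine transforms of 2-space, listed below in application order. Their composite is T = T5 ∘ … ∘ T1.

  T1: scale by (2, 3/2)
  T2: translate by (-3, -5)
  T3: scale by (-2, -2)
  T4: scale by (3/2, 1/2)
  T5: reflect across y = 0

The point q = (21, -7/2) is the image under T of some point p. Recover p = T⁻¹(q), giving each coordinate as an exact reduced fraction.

p = (-2, 1)

T1 = [2 0 0; 0 3/2 0; 0 0 1]
T2·T1 = [2 0 -3; 0 3/2 -5; 0 0 1]
T3·…·T1 = [-4 0 6; 0 -3 10; 0 0 1]
T4·…·T1 = [-6 0 9; 0 -3/2 5; 0 0 1]
T5·…·T1 = [-6 0 9; 0 3/2 -5; 0 0 1]
det M = -9; M⁻¹ = [-1/6 0 3/2; 0 2/3 10/3; 0 0 1]
M⁻¹ · (21, -7/2)ᵀ = (-2, 1)ᵀ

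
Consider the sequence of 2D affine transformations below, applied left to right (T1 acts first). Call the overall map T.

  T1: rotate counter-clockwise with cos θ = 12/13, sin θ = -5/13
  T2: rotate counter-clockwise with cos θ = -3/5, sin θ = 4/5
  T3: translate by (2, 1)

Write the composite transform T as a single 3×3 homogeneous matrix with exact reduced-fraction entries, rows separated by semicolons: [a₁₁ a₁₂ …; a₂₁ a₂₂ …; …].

T = [-16/65 -63/65 2; 63/65 -16/65 1; 0 0 1]

T1 = [12/13 5/13 0; -5/13 12/13 0; 0 0 1]
T2·T1 = [-16/65 -63/65 0; 63/65 -16/65 0; 0 0 1]
T3·…·T1 = [-16/65 -63/65 2; 63/65 -16/65 1; 0 0 1]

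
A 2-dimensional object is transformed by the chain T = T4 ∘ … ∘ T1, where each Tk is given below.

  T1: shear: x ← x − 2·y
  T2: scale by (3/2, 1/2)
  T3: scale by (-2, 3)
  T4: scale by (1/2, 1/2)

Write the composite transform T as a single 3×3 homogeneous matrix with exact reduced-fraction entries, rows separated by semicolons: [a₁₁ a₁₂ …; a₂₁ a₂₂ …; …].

T = [-3/2 3 0; 0 3/4 0; 0 0 1]

T1 = [1 -2 0; 0 1 0; 0 0 1]
T2·T1 = [3/2 -3 0; 0 1/2 0; 0 0 1]
T3·…·T1 = [-3 6 0; 0 3/2 0; 0 0 1]
T4·…·T1 = [-3/2 3 0; 0 3/4 0; 0 0 1]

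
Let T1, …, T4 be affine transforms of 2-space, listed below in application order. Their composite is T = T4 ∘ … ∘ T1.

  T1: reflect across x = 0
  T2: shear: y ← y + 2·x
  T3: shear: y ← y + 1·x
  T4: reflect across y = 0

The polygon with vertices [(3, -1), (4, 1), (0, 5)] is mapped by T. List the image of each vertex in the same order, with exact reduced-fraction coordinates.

T1 reflect across x = 0: (3, -1) → (-3, -1); (4, 1) → (-4, 1); (0, 5) → (0, 5)
T2 shear: y ← y + 2·x: (-3, -1) → (-3, -7); (-4, 1) → (-4, -7); (0, 5) → (0, 5)
T3 shear: y ← y + 1·x: (-3, -7) → (-3, -10); (-4, -7) → (-4, -11); (0, 5) → (0, 5)
T4 reflect across y = 0: (-3, -10) → (-3, 10); (-4, -11) → (-4, 11); (0, 5) → (0, -5)

image vertices: (-3, 10), (-4, 11), (0, -5)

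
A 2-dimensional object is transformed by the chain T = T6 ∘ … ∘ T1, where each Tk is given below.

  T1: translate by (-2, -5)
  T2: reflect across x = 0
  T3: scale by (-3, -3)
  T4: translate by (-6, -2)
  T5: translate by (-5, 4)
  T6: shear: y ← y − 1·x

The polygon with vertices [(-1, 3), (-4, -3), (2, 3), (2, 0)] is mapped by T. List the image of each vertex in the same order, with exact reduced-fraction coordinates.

image vertices: (-20, 28), (-29, 55), (-11, 19), (-11, 28)

T1 translate by (-2, -5): (-1, 3) → (-3, -2); (-4, -3) → (-6, -8); (2, 3) → (0, -2); (2, 0) → (0, -5)
T2 reflect across x = 0: (-3, -2) → (3, -2); (-6, -8) → (6, -8); (0, -2) → (0, -2); (0, -5) → (0, -5)
T3 scale by (-3, -3): (3, -2) → (-9, 6); (6, -8) → (-18, 24); (0, -2) → (0, 6); (0, -5) → (0, 15)
T4 translate by (-6, -2): (-9, 6) → (-15, 4); (-18, 24) → (-24, 22); (0, 6) → (-6, 4); (0, 15) → (-6, 13)
T5 translate by (-5, 4): (-15, 4) → (-20, 8); (-24, 22) → (-29, 26); (-6, 4) → (-11, 8); (-6, 13) → (-11, 17)
T6 shear: y ← y − 1·x: (-20, 8) → (-20, 28); (-29, 26) → (-29, 55); (-11, 8) → (-11, 19); (-11, 17) → (-11, 28)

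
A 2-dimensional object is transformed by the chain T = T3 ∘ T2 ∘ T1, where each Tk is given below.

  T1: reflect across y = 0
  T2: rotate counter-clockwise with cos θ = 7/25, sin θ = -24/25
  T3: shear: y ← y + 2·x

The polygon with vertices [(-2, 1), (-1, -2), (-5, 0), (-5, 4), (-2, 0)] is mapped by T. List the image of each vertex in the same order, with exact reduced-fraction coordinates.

T1 reflect across y = 0: (-2, 1) → (-2, -1); (-1, -2) → (-1, 2); (-5, 0) → (-5, 0); (-5, 4) → (-5, -4); (-2, 0) → (-2, 0)
T2 rotate counter-clockwise with cos θ = 7/25, sin θ = -24/25: (-2, -1) → (-38/25, 41/25); (-1, 2) → (41/25, 38/25); (-5, 0) → (-7/5, 24/5); (-5, -4) → (-131/25, 92/25); (-2, 0) → (-14/25, 48/25)
T3 shear: y ← y + 2·x: (-38/25, 41/25) → (-38/25, -7/5); (41/25, 38/25) → (41/25, 24/5); (-7/5, 24/5) → (-7/5, 2); (-131/25, 92/25) → (-131/25, -34/5); (-14/25, 48/25) → (-14/25, 4/5)

image vertices: (-38/25, -7/5), (41/25, 24/5), (-7/5, 2), (-131/25, -34/5), (-14/25, 4/5)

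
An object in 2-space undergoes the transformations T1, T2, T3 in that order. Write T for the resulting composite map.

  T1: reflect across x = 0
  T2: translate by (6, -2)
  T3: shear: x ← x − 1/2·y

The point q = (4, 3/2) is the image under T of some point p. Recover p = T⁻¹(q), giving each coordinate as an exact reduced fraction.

p = (5/4, 7/2)

T1 = [-1 0 0; 0 1 0; 0 0 1]
T2·T1 = [-1 0 6; 0 1 -2; 0 0 1]
T3·…·T1 = [-1 -1/2 7; 0 1 -2; 0 0 1]
det M = -1; M⁻¹ = [-1 -1/2 6; 0 1 2; 0 0 1]
M⁻¹ · (4, 3/2)ᵀ = (5/4, 7/2)ᵀ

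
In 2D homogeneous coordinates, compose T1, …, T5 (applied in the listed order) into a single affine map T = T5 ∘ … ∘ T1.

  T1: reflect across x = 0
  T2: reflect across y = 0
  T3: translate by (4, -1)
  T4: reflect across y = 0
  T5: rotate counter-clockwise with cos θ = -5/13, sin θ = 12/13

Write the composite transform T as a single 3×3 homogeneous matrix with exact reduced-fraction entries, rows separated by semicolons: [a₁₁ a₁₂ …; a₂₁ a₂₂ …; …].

T = [5/13 -12/13 -32/13; -12/13 -5/13 43/13; 0 0 1]

T1 = [-1 0 0; 0 1 0; 0 0 1]
T2·T1 = [-1 0 0; 0 -1 0; 0 0 1]
T3·…·T1 = [-1 0 4; 0 -1 -1; 0 0 1]
T4·…·T1 = [-1 0 4; 0 1 1; 0 0 1]
T5·…·T1 = [5/13 -12/13 -32/13; -12/13 -5/13 43/13; 0 0 1]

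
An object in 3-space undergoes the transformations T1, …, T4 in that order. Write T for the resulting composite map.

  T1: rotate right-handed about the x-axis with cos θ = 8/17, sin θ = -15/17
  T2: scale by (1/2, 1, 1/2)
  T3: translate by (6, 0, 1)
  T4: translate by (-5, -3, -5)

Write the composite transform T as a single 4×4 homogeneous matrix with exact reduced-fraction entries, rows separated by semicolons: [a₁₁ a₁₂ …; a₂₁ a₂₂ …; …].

T = [1/2 0 0 1; 0 8/17 15/17 -3; 0 -15/34 4/17 -4; 0 0 0 1]

T1 = [1 0 0 0; 0 8/17 15/17 0; 0 -15/17 8/17 0; 0 0 0 1]
T2·T1 = [1/2 0 0 0; 0 8/17 15/17 0; 0 -15/34 4/17 0; 0 0 0 1]
T3·…·T1 = [1/2 0 0 6; 0 8/17 15/17 0; 0 -15/34 4/17 1; 0 0 0 1]
T4·…·T1 = [1/2 0 0 1; 0 8/17 15/17 -3; 0 -15/34 4/17 -4; 0 0 0 1]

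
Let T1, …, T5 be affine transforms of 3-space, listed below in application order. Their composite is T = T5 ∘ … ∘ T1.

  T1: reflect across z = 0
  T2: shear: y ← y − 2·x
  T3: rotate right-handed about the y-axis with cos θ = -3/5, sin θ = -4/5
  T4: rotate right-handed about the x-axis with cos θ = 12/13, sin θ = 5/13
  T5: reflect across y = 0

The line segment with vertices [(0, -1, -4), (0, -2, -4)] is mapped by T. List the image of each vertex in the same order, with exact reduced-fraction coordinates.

image vertices: (-16/5, 0, -13/5), (-16/5, 12/13, -194/65)

T1 reflect across z = 0: (0, -1, -4) → (0, -1, 4); (0, -2, -4) → (0, -2, 4)
T2 shear: y ← y − 2·x: (0, -1, 4) → (0, -1, 4); (0, -2, 4) → (0, -2, 4)
T3 rotate right-handed about the y-axis with cos θ = -3/5, sin θ = -4/5: (0, -1, 4) → (-16/5, -1, -12/5); (0, -2, 4) → (-16/5, -2, -12/5)
T4 rotate right-handed about the x-axis with cos θ = 12/13, sin θ = 5/13: (-16/5, -1, -12/5) → (-16/5, 0, -13/5); (-16/5, -2, -12/5) → (-16/5, -12/13, -194/65)
T5 reflect across y = 0: (-16/5, 0, -13/5) → (-16/5, 0, -13/5); (-16/5, -12/13, -194/65) → (-16/5, 12/13, -194/65)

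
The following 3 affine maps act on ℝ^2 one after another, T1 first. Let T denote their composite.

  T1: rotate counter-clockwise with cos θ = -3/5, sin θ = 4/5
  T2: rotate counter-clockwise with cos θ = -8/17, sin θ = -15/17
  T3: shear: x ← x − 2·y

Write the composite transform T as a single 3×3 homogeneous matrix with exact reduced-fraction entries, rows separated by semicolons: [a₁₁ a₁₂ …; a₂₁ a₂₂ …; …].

T = [58/85 -181/85 0; 13/85 84/85 0; 0 0 1]

T1 = [-3/5 -4/5 0; 4/5 -3/5 0; 0 0 1]
T2·T1 = [84/85 -13/85 0; 13/85 84/85 0; 0 0 1]
T3·…·T1 = [58/85 -181/85 0; 13/85 84/85 0; 0 0 1]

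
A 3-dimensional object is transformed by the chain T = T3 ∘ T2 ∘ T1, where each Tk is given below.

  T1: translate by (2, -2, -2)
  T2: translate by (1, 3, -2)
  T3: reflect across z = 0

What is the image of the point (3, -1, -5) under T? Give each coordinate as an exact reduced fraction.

T1 translate by (2, -2, -2): (3, -1, -5) → (5, -3, -7)
T2 translate by (1, 3, -2): (5, -3, -7) → (6, 0, -9)
T3 reflect across z = 0: (6, 0, -9) → (6, 0, 9)

T(p) = (6, 0, 9)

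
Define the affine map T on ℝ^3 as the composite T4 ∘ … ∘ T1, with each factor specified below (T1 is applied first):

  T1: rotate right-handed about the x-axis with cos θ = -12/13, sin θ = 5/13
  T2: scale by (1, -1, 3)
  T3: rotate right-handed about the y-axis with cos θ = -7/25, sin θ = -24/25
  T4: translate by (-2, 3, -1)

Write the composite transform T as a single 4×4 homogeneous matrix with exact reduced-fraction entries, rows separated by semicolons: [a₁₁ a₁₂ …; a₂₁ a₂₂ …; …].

T = [-7/25 -72/65 864/325 -2; 0 12/13 5/13 3; 24/25 -21/65 252/325 -1; 0 0 0 1]

T1 = [1 0 0 0; 0 -12/13 -5/13 0; 0 5/13 -12/13 0; 0 0 0 1]
T2·T1 = [1 0 0 0; 0 12/13 5/13 0; 0 15/13 -36/13 0; 0 0 0 1]
T3·…·T1 = [-7/25 -72/65 864/325 0; 0 12/13 5/13 0; 24/25 -21/65 252/325 0; 0 0 0 1]
T4·…·T1 = [-7/25 -72/65 864/325 -2; 0 12/13 5/13 3; 24/25 -21/65 252/325 -1; 0 0 0 1]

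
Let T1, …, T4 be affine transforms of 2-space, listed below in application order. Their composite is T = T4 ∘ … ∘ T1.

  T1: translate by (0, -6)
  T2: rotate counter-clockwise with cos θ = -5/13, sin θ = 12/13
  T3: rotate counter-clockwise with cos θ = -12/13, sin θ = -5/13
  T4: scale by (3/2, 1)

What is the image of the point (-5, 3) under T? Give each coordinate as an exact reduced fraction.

T1 translate by (0, -6): (-5, 3) → (-5, -3)
T2 rotate counter-clockwise with cos θ = -5/13, sin θ = 12/13: (-5, -3) → (61/13, -45/13)
T3 rotate counter-clockwise with cos θ = -12/13, sin θ = -5/13: (61/13, -45/13) → (-957/169, 235/169)
T4 scale by (3/2, 1): (-957/169, 235/169) → (-2871/338, 235/169)

T(p) = (-2871/338, 235/169)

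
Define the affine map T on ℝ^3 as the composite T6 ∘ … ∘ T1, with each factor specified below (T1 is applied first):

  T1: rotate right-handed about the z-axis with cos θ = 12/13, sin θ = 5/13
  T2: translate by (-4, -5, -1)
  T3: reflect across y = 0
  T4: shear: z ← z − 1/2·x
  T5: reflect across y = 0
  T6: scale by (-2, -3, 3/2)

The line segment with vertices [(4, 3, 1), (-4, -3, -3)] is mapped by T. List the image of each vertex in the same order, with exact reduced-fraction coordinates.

image vertices: (38/13, 27/13, 57/52), (170/13, 363/13, -57/52)

T1 rotate right-handed about the z-axis with cos θ = 12/13, sin θ = 5/13: (4, 3, 1) → (33/13, 56/13, 1); (-4, -3, -3) → (-33/13, -56/13, -3)
T2 translate by (-4, -5, -1): (33/13, 56/13, 1) → (-19/13, -9/13, 0); (-33/13, -56/13, -3) → (-85/13, -121/13, -4)
T3 reflect across y = 0: (-19/13, -9/13, 0) → (-19/13, 9/13, 0); (-85/13, -121/13, -4) → (-85/13, 121/13, -4)
T4 shear: z ← z − 1/2·x: (-19/13, 9/13, 0) → (-19/13, 9/13, 19/26); (-85/13, 121/13, -4) → (-85/13, 121/13, -19/26)
T5 reflect across y = 0: (-19/13, 9/13, 19/26) → (-19/13, -9/13, 19/26); (-85/13, 121/13, -19/26) → (-85/13, -121/13, -19/26)
T6 scale by (-2, -3, 3/2): (-19/13, -9/13, 19/26) → (38/13, 27/13, 57/52); (-85/13, -121/13, -19/26) → (170/13, 363/13, -57/52)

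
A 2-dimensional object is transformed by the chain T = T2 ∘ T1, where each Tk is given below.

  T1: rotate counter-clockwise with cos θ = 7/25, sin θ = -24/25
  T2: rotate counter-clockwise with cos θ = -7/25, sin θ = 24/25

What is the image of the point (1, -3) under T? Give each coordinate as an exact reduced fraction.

T(p) = (307/125, -249/125)

T1 rotate counter-clockwise with cos θ = 7/25, sin θ = -24/25: (1, -3) → (-13/5, -9/5)
T2 rotate counter-clockwise with cos θ = -7/25, sin θ = 24/25: (-13/5, -9/5) → (307/125, -249/125)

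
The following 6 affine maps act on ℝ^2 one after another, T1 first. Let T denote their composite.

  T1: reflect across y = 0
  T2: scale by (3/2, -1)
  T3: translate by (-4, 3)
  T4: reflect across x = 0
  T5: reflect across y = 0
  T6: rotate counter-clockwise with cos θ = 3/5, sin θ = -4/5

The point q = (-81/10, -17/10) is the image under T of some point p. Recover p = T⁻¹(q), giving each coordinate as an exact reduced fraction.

p = (5, 9/2)

T1 = [1 0 0; 0 -1 0; 0 0 1]
T2·T1 = [3/2 0 0; 0 1 0; 0 0 1]
T3·…·T1 = [3/2 0 -4; 0 1 3; 0 0 1]
T4·…·T1 = [-3/2 0 4; 0 1 3; 0 0 1]
T5·…·T1 = [-3/2 0 4; 0 -1 -3; 0 0 1]
T6·…·T1 = [-9/10 -4/5 0; 6/5 -3/5 -5; 0 0 1]
det M = 3/2; M⁻¹ = [-2/5 8/15 8/3; -4/5 -3/5 -3; 0 0 1]
M⁻¹ · (-81/10, -17/10)ᵀ = (5, 9/2)ᵀ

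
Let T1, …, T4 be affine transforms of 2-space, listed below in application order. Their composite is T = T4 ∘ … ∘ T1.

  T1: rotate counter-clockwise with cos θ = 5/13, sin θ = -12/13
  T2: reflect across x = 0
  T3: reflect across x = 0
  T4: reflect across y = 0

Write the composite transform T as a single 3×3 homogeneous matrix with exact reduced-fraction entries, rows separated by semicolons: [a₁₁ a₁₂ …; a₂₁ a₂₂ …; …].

T = [5/13 12/13 0; 12/13 -5/13 0; 0 0 1]

T1 = [5/13 12/13 0; -12/13 5/13 0; 0 0 1]
T2·T1 = [-5/13 -12/13 0; -12/13 5/13 0; 0 0 1]
T3·…·T1 = [5/13 12/13 0; -12/13 5/13 0; 0 0 1]
T4·…·T1 = [5/13 12/13 0; 12/13 -5/13 0; 0 0 1]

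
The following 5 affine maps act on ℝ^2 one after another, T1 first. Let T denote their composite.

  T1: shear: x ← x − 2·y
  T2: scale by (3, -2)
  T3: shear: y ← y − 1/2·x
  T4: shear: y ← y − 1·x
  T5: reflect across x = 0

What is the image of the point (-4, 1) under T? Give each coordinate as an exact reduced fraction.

T1 shear: x ← x − 2·y: (-4, 1) → (-6, 1)
T2 scale by (3, -2): (-6, 1) → (-18, -2)
T3 shear: y ← y − 1/2·x: (-18, -2) → (-18, 7)
T4 shear: y ← y − 1·x: (-18, 7) → (-18, 25)
T5 reflect across x = 0: (-18, 25) → (18, 25)

T(p) = (18, 25)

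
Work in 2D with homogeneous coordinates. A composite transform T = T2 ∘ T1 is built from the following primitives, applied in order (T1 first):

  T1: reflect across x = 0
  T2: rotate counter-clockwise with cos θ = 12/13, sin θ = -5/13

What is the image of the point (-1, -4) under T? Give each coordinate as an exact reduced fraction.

T1 reflect across x = 0: (-1, -4) → (1, -4)
T2 rotate counter-clockwise with cos θ = 12/13, sin θ = -5/13: (1, -4) → (-8/13, -53/13)

T(p) = (-8/13, -53/13)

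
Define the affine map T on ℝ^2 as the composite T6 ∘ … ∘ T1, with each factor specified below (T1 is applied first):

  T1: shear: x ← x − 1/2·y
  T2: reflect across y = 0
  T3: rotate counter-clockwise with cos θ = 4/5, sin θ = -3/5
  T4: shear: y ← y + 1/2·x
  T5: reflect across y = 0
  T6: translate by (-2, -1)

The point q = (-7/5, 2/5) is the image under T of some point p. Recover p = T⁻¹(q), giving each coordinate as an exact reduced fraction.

T1 = [1 -1/2 0; 0 1 0; 0 0 1]
T2·T1 = [1 -1/2 0; 0 -1 0; 0 0 1]
T3·…·T1 = [4/5 -1 0; -3/5 -1/2 0; 0 0 1]
T4·…·T1 = [4/5 -1 0; -1/5 -1 0; 0 0 1]
T5·…·T1 = [4/5 -1 0; 1/5 1 0; 0 0 1]
T6·…·T1 = [4/5 -1 -2; 1/5 1 -1; 0 0 1]
det M = 1; M⁻¹ = [1 1 3; -1/5 4/5 2/5; 0 0 1]
M⁻¹ · (-7/5, 2/5)ᵀ = (2, 1)ᵀ

p = (2, 1)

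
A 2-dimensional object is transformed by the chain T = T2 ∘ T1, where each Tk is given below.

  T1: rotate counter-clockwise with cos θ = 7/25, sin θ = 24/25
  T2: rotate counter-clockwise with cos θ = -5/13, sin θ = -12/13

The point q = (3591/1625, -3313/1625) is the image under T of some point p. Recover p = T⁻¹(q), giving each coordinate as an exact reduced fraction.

p = (3, -1/5)

T1 = [7/25 -24/25 0; 24/25 7/25 0; 0 0 1]
T2·T1 = [253/325 204/325 0; -204/325 253/325 0; 0 0 1]
det M = 1; M⁻¹ = [253/325 -204/325 0; 204/325 253/325 0; 0 0 1]
M⁻¹ · (3591/1625, -3313/1625)ᵀ = (3, -1/5)ᵀ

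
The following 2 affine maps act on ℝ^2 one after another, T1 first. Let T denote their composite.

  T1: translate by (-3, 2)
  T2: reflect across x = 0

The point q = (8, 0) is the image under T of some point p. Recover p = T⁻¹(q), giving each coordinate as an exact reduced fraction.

p = (-5, -2)

T1 = [1 0 -3; 0 1 2; 0 0 1]
T2·T1 = [-1 0 3; 0 1 2; 0 0 1]
det M = -1; M⁻¹ = [-1 0 3; 0 1 -2; 0 0 1]
M⁻¹ · (8, 0)ᵀ = (-5, -2)ᵀ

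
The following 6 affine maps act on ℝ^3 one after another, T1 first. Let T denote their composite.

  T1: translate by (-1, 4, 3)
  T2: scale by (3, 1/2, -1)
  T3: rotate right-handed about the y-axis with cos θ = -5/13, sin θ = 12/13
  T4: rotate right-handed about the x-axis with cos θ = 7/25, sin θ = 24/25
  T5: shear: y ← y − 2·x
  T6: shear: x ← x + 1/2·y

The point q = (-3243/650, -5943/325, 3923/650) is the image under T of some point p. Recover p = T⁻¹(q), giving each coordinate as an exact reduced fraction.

T1 = [1 0 0 -1; 0 1 0 4; 0 0 1 3; 0 0 0 1]
T2·T1 = [3 0 0 -3; 0 1/2 0 2; 0 0 -1 -3; 0 0 0 1]
T3·…·T1 = [-15/13 0 -12/13 -21/13; 0 1/2 0 2; -36/13 0 5/13 51/13; 0 0 0 1]
T4·…·T1 = [-15/13 0 -12/13 -21/13; 864/325 7/50 -24/65 -1042/325; -252/325 12/25 7/65 981/325; 0 0 0 1]
T5·…·T1 = [-15/13 0 -12/13 -21/13; 1614/325 7/50 96/65 8/325; -252/325 12/25 7/65 981/325; 0 0 0 1]
T6·…·T1 = [432/325 7/100 -12/65 -521/325; 1614/325 7/50 96/65 8/325; -252/325 12/25 7/65 981/325; 0 0 0 1]
det M = -3/2; M⁻¹ = [451/975 5/78 -28/325 1; 28/25 0 48/25 -4; -108/65 6/13 7/65 -3; 0 0 0 1]
M⁻¹ · (-3243/650, -5943/325, 3923/650)ᵀ = (-3, 2, -5/2)ᵀ

p = (-3, 2, -5/2)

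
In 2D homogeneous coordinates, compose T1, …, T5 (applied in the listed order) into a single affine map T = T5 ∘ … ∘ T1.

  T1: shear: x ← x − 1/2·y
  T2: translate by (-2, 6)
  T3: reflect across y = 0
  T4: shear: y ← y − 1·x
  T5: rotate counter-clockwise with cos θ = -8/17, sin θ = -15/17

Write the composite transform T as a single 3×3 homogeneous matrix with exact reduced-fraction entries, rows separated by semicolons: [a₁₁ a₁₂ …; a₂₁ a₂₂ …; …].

T = [-23/17 -7/34 -44/17; -7/17 23/34 62/17; 0 0 1]

T1 = [1 -1/2 0; 0 1 0; 0 0 1]
T2·T1 = [1 -1/2 -2; 0 1 6; 0 0 1]
T3·…·T1 = [1 -1/2 -2; 0 -1 -6; 0 0 1]
T4·…·T1 = [1 -1/2 -2; -1 -1/2 -4; 0 0 1]
T5·…·T1 = [-23/17 -7/34 -44/17; -7/17 23/34 62/17; 0 0 1]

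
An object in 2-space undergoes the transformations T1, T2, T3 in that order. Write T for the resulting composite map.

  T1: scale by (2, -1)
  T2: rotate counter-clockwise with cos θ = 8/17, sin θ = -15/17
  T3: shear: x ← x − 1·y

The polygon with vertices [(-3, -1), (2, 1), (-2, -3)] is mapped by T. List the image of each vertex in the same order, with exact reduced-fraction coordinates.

image vertices: (-131/17, 98/17), (5, -4), (-71/17, 84/17)

T1 scale by (2, -1): (-3, -1) → (-6, 1); (2, 1) → (4, -1); (-2, -3) → (-4, 3)
T2 rotate counter-clockwise with cos θ = 8/17, sin θ = -15/17: (-6, 1) → (-33/17, 98/17); (4, -1) → (1, -4); (-4, 3) → (13/17, 84/17)
T3 shear: x ← x − 1·y: (-33/17, 98/17) → (-131/17, 98/17); (1, -4) → (5, -4); (13/17, 84/17) → (-71/17, 84/17)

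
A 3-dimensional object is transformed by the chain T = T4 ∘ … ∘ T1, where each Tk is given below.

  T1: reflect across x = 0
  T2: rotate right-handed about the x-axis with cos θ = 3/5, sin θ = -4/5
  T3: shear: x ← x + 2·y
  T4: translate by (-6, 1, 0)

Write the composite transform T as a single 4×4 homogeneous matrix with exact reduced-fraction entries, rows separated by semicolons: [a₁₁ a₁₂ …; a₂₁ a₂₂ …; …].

T1 = [-1 0 0 0; 0 1 0 0; 0 0 1 0; 0 0 0 1]
T2·T1 = [-1 0 0 0; 0 3/5 4/5 0; 0 -4/5 3/5 0; 0 0 0 1]
T3·…·T1 = [-1 6/5 8/5 0; 0 3/5 4/5 0; 0 -4/5 3/5 0; 0 0 0 1]
T4·…·T1 = [-1 6/5 8/5 -6; 0 3/5 4/5 1; 0 -4/5 3/5 0; 0 0 0 1]

T = [-1 6/5 8/5 -6; 0 3/5 4/5 1; 0 -4/5 3/5 0; 0 0 0 1]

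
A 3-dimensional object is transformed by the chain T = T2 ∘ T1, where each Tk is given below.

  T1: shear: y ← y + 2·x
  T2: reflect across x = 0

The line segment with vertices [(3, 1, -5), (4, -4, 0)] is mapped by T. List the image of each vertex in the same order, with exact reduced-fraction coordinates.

image vertices: (-3, 7, -5), (-4, 4, 0)

T1 shear: y ← y + 2·x: (3, 1, -5) → (3, 7, -5); (4, -4, 0) → (4, 4, 0)
T2 reflect across x = 0: (3, 7, -5) → (-3, 7, -5); (4, 4, 0) → (-4, 4, 0)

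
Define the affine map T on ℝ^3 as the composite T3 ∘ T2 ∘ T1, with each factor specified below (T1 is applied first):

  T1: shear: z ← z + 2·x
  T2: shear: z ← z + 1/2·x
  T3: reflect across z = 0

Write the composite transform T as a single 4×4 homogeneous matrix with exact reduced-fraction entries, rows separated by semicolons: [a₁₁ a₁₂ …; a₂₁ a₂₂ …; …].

T = [1 0 0 0; 0 1 0 0; -5/2 0 -1 0; 0 0 0 1]

T1 = [1 0 0 0; 0 1 0 0; 2 0 1 0; 0 0 0 1]
T2·T1 = [1 0 0 0; 0 1 0 0; 5/2 0 1 0; 0 0 0 1]
T3·…·T1 = [1 0 0 0; 0 1 0 0; -5/2 0 -1 0; 0 0 0 1]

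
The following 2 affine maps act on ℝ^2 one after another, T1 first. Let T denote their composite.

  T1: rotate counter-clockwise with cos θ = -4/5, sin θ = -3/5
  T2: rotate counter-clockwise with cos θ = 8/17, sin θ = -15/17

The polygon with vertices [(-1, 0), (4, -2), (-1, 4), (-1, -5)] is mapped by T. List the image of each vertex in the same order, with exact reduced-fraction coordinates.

T1 rotate counter-clockwise with cos θ = -4/5, sin θ = -3/5: (-1, 0) → (4/5, 3/5); (4, -2) → (-22/5, -4/5); (-1, 4) → (16/5, -13/5); (-1, -5) → (-11/5, 23/5)
T2 rotate counter-clockwise with cos θ = 8/17, sin θ = -15/17: (4/5, 3/5) → (77/85, -36/85); (-22/5, -4/5) → (-236/85, 298/85); (16/5, -13/5) → (-67/85, -344/85); (-11/5, 23/5) → (257/85, 349/85)

image vertices: (77/85, -36/85), (-236/85, 298/85), (-67/85, -344/85), (257/85, 349/85)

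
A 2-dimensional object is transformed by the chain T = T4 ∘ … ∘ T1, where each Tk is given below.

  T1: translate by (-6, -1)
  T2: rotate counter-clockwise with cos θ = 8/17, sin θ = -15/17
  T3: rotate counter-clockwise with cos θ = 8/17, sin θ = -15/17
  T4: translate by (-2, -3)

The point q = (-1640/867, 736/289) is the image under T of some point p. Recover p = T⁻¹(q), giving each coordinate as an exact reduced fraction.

p = (4/3, -2)

T1 = [1 0 -6; 0 1 -1; 0 0 1]
T2·T1 = [8/17 15/17 -63/17; -15/17 8/17 82/17; 0 0 1]
T3·…·T1 = [-161/289 240/289 726/289; -240/289 -161/289 1601/289; 0 0 1]
T4·…·T1 = [-161/289 240/289 148/289; -240/289 -161/289 734/289; 0 0 1]
det M = 1; M⁻¹ = [-161/289 -240/289 692/289; 240/289 -161/289 286/289; 0 0 1]
M⁻¹ · (-1640/867, 736/289)ᵀ = (4/3, -2)ᵀ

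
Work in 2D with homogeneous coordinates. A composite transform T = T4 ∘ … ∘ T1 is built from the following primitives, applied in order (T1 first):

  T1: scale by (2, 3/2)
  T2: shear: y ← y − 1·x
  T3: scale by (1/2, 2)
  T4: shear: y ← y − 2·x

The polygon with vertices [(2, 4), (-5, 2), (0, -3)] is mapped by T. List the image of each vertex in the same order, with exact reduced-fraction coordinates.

T1 scale by (2, 3/2): (2, 4) → (4, 6); (-5, 2) → (-10, 3); (0, -3) → (0, -9/2)
T2 shear: y ← y − 1·x: (4, 6) → (4, 2); (-10, 3) → (-10, 13); (0, -9/2) → (0, -9/2)
T3 scale by (1/2, 2): (4, 2) → (2, 4); (-10, 13) → (-5, 26); (0, -9/2) → (0, -9)
T4 shear: y ← y − 2·x: (2, 4) → (2, 0); (-5, 26) → (-5, 36); (0, -9) → (0, -9)

image vertices: (2, 0), (-5, 36), (0, -9)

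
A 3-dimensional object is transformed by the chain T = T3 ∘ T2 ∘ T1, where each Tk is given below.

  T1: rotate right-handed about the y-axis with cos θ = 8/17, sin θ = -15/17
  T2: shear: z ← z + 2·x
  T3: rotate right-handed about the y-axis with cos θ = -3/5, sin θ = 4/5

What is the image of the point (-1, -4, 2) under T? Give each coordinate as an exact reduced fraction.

T1 rotate right-handed about the y-axis with cos θ = 8/17, sin θ = -15/17: (-1, -4, 2) → (-38/17, -4, 1/17)
T2 shear: z ← z + 2·x: (-38/17, -4, 1/17) → (-38/17, -4, -75/17)
T3 rotate right-handed about the y-axis with cos θ = -3/5, sin θ = 4/5: (-38/17, -4, -75/17) → (-186/85, -4, 377/85)

T(p) = (-186/85, -4, 377/85)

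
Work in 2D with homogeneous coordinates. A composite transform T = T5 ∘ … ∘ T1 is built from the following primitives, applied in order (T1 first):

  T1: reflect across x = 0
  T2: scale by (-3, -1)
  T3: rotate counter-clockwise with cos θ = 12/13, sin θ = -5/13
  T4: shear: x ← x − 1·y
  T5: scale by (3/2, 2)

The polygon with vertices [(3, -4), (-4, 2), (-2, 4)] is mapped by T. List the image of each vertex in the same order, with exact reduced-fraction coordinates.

T1 reflect across x = 0: (3, -4) → (-3, -4); (-4, 2) → (4, 2); (-2, 4) → (2, 4)
T2 scale by (-3, -1): (-3, -4) → (9, 4); (4, 2) → (-12, -2); (2, 4) → (-6, -4)
T3 rotate counter-clockwise with cos θ = 12/13, sin θ = -5/13: (9, 4) → (128/13, 3/13); (-12, -2) → (-154/13, 36/13); (-6, -4) → (-92/13, -18/13)
T4 shear: x ← x − 1·y: (128/13, 3/13) → (125/13, 3/13); (-154/13, 36/13) → (-190/13, 36/13); (-92/13, -18/13) → (-74/13, -18/13)
T5 scale by (3/2, 2): (125/13, 3/13) → (375/26, 6/13); (-190/13, 36/13) → (-285/13, 72/13); (-74/13, -18/13) → (-111/13, -36/13)

image vertices: (375/26, 6/13), (-285/13, 72/13), (-111/13, -36/13)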